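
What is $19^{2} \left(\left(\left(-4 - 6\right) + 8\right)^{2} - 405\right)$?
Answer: $-144761$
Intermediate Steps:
$19^{2} \left(\left(\left(-4 - 6\right) + 8\right)^{2} - 405\right) = 361 \left(\left(\left(-4 - 6\right) + 8\right)^{2} - 405\right) = 361 \left(\left(-10 + 8\right)^{2} - 405\right) = 361 \left(\left(-2\right)^{2} - 405\right) = 361 \left(4 - 405\right) = 361 \left(-401\right) = -144761$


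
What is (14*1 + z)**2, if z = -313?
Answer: 89401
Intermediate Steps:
(14*1 + z)**2 = (14*1 - 313)**2 = (14 - 313)**2 = (-299)**2 = 89401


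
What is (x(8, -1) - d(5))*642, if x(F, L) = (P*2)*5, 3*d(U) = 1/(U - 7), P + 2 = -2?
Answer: -25573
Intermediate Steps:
P = -4 (P = -2 - 2 = -4)
d(U) = 1/(3*(-7 + U)) (d(U) = 1/(3*(U - 7)) = 1/(3*(-7 + U)))
x(F, L) = -40 (x(F, L) = -4*2*5 = -8*5 = -40)
(x(8, -1) - d(5))*642 = (-40 - 1/(3*(-7 + 5)))*642 = (-40 - 1/(3*(-2)))*642 = (-40 - (-1)/(3*2))*642 = (-40 - 1*(-1/6))*642 = (-40 + 1/6)*642 = -239/6*642 = -25573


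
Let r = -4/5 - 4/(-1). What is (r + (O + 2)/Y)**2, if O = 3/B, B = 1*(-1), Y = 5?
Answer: 9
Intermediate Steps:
B = -1
r = 16/5 (r = -4*1/5 - 4*(-1) = -4/5 + 4 = 16/5 ≈ 3.2000)
O = -3 (O = 3/(-1) = 3*(-1) = -3)
(r + (O + 2)/Y)**2 = (16/5 + (-3 + 2)/5)**2 = (16/5 + (1/5)*(-1))**2 = (16/5 - 1/5)**2 = 3**2 = 9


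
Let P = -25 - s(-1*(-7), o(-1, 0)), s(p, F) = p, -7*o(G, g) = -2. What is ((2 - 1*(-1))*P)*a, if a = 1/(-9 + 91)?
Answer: -48/41 ≈ -1.1707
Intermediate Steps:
o(G, g) = 2/7 (o(G, g) = -⅐*(-2) = 2/7)
P = -32 (P = -25 - (-1)*(-7) = -25 - 1*7 = -25 - 7 = -32)
a = 1/82 ≈ 0.012195
((2 - 1*(-1))*P)*a = ((2 - 1*(-1))*(-32))*(1/82) = ((2 + 1)*(-32))*(1/82) = (3*(-32))*(1/82) = -96*1/82 = -48/41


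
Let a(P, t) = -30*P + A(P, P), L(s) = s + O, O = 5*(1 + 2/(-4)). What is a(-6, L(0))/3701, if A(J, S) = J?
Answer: 174/3701 ≈ 0.047014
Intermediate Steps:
O = 5/2 (O = 5*(1 + 2*(-¼)) = 5*(1 - ½) = 5*(½) = 5/2 ≈ 2.5000)
L(s) = 5/2 + s (L(s) = s + 5/2 = 5/2 + s)
a(P, t) = -29*P (a(P, t) = -30*P + P = -29*P)
a(-6, L(0))/3701 = -29*(-6)/3701 = 174*(1/3701) = 174/3701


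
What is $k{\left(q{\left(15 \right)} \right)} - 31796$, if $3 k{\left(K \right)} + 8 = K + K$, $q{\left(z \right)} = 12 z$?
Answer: $- \frac{95036}{3} \approx -31679.0$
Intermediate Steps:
$k{\left(K \right)} = - \frac{8}{3} + \frac{2 K}{3}$ ($k{\left(K \right)} = - \frac{8}{3} + \frac{K + K}{3} = - \frac{8}{3} + \frac{2 K}{3}$)
$k{\left(q{\left(15 \right)} \right)} - 31796 = \left(- \frac{8}{3} + \frac{2 \cdot 12 \cdot 15}{3}\right) - 31796 = \left(- \frac{8}{3} + \frac{2}{3} \cdot 180\right) - 31796 = \left(- \frac{8}{3} + 120\right) - 31796 = \frac{352}{3} - 31796 = - \frac{95036}{3}$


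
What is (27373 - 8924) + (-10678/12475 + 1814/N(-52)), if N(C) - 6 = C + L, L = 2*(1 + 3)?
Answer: 4361356518/237025 ≈ 18400.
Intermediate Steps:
L = 8 (L = 2*4 = 8)
N(C) = 14 + C (N(C) = 6 + (C + 8) = 6 + (8 + C) = 14 + C)
(27373 - 8924) + (-10678/12475 + 1814/N(-52)) = (27373 - 8924) + (-10678/12475 + 1814/(14 - 52)) = 18449 + (-10678*1/12475 + 1814/(-38)) = 18449 + (-10678/12475 + 1814*(-1/38)) = 18449 + (-10678/12475 - 907/19) = 18449 - 11517707/237025 = 4361356518/237025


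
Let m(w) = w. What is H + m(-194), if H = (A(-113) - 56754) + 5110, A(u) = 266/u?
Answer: -5857960/113 ≈ -51840.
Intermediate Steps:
H = -5836038/113 (H = (266/(-113) - 56754) + 5110 = (266*(-1/113) - 56754) + 5110 = (-266/113 - 56754) + 5110 = -6413468/113 + 5110 = -5836038/113 ≈ -51646.)
H + m(-194) = -5836038/113 - 194 = -5857960/113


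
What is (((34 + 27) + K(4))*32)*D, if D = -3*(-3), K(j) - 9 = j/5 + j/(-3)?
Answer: 100032/5 ≈ 20006.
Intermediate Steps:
K(j) = 9 - 2*j/15 (K(j) = 9 + (j/5 + j/(-3)) = 9 + (j*(⅕) + j*(-⅓)) = 9 + (j/5 - j/3) = 9 - 2*j/15)
D = 9
(((34 + 27) + K(4))*32)*D = (((34 + 27) + (9 - 2/15*4))*32)*9 = ((61 + (9 - 8/15))*32)*9 = ((61 + 127/15)*32)*9 = ((1042/15)*32)*9 = (33344/15)*9 = 100032/5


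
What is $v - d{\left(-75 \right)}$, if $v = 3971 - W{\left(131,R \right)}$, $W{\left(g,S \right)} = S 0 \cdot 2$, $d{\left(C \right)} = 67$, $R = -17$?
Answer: $3904$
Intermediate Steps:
$W{\left(g,S \right)} = 0$ ($W{\left(g,S \right)} = 0 \cdot 2 = 0$)
$v = 3971$ ($v = 3971 - 0 = 3971 + 0 = 3971$)
$v - d{\left(-75 \right)} = 3971 - 67 = 3904$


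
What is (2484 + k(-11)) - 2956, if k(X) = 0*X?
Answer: -472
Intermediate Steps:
k(X) = 0
(2484 + k(-11)) - 2956 = (2484 + 0) - 2956 = 2484 - 2956 = -472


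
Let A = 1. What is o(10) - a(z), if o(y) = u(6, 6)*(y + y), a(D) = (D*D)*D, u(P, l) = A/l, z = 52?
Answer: -421814/3 ≈ -1.4060e+5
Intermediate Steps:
u(P, l) = 1/l
a(D) = D**3 (a(D) = D**2*D = D**3)
o(y) = y/3 (o(y) = (y + y)/6 = (2*y)/6 = y/3)
o(10) - a(z) = (1/3)*10 - 1*52**3 = 10/3 - 1*140608 = 10/3 - 140608 = -421814/3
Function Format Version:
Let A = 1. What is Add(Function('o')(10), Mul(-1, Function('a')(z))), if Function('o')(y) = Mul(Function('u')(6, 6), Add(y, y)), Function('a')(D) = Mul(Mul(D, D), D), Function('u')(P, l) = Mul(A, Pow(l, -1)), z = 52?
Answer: Rational(-421814, 3) ≈ -1.4060e+5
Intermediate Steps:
Function('u')(P, l) = Pow(l, -1) (Function('u')(P, l) = Mul(1, Pow(l, -1)) = Pow(l, -1))
Function('a')(D) = Pow(D, 3) (Function('a')(D) = Mul(Pow(D, 2), D) = Pow(D, 3))
Function('o')(y) = Mul(Rational(1, 3), y) (Function('o')(y) = Mul(Pow(6, -1), Add(y, y)) = Mul(Rational(1, 6), Mul(2, y)) = Mul(Rational(1, 3), y))
Add(Function('o')(10), Mul(-1, Function('a')(z))) = Add(Mul(Rational(1, 3), 10), Mul(-1, Pow(52, 3))) = Add(Rational(10, 3), Mul(-1, 140608)) = Add(Rational(10, 3), -140608) = Rational(-421814, 3)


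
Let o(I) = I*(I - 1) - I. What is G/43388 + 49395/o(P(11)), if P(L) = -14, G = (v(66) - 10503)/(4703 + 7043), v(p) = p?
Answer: 449525725287/2038541792 ≈ 220.51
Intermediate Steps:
G = -1491/1678 (G = (66 - 10503)/(4703 + 7043) = -10437/11746 = -10437*1/11746 = -1491/1678 ≈ -0.88856)
o(I) = -I + I*(-1 + I) (o(I) = I*(-1 + I) - I = -I + I*(-1 + I))
G/43388 + 49395/o(P(11)) = -1491/1678/43388 + 49395/((-14*(-2 - 14))) = -1491/1678*1/43388 + 49395/((-14*(-16))) = -1491/72805064 + 49395/224 = 449525725287/2038541792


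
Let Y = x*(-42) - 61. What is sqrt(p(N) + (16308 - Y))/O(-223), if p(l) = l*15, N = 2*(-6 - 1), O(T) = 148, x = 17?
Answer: sqrt(16873)/148 ≈ 0.87768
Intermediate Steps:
N = -14 (N = 2*(-7) = -14)
p(l) = 15*l
Y = -775 (Y = 17*(-42) - 61 = -714 - 61 = -775)
sqrt(p(N) + (16308 - Y))/O(-223) = sqrt(15*(-14) + (16308 - 1*(-775)))/148 = sqrt(-210 + (16308 + 775))*(1/148) = sqrt(-210 + 17083)*(1/148) = sqrt(16873)*(1/148) = sqrt(16873)/148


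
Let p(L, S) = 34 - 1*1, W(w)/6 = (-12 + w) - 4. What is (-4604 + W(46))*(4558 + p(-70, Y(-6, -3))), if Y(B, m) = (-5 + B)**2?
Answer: -20310584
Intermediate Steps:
W(w) = -96 + 6*w (W(w) = 6*((-12 + w) - 4) = 6*(-16 + w) = -96 + 6*w)
p(L, S) = 33 (p(L, S) = 34 - 1 = 33)
(-4604 + W(46))*(4558 + p(-70, Y(-6, -3))) = (-4604 + (-96 + 6*46))*(4558 + 33) = (-4604 + (-96 + 276))*4591 = (-4604 + 180)*4591 = -4424*4591 = -20310584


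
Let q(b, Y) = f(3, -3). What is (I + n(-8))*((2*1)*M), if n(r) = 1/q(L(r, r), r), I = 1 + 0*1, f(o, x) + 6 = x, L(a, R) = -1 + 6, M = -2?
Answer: -32/9 ≈ -3.5556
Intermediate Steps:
L(a, R) = 5
f(o, x) = -6 + x
q(b, Y) = -9 (q(b, Y) = -6 - 3 = -9)
I = 1 (I = 1 + 0 = 1)
n(r) = -⅑ (n(r) = 1/(-9) = -⅑)
(I + n(-8))*((2*1)*M) = (1 - ⅑)*((2*1)*(-2)) = 8*(2*(-2))/9 = (8/9)*(-4) = -32/9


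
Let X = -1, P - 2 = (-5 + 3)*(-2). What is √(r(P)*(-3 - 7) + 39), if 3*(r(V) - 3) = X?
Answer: √111/3 ≈ 3.5119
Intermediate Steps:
P = 6 (P = 2 + (-5 + 3)*(-2) = 2 - 2*(-2) = 2 + 4 = 6)
r(V) = 8/3 (r(V) = 3 + (⅓)*(-1) = 3 - ⅓ = 8/3)
√(r(P)*(-3 - 7) + 39) = √(8*(-3 - 7)/3 + 39) = √((8/3)*(-10) + 39) = √(-80/3 + 39) = √(37/3) = √111/3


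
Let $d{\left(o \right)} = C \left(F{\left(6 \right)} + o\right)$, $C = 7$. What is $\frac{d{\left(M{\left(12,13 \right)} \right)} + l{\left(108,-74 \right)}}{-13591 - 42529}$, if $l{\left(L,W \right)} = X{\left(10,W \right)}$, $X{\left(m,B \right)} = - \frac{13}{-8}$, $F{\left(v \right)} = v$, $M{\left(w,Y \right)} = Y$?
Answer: $- \frac{1077}{448960} \approx -0.0023989$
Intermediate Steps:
$X{\left(m,B \right)} = \frac{13}{8}$ ($X{\left(m,B \right)} = \left(-13\right) \left(- \frac{1}{8}\right) = \frac{13}{8}$)
$l{\left(L,W \right)} = \frac{13}{8}$
$d{\left(o \right)} = 42 + 7 o$ ($d{\left(o \right)} = 7 \left(6 + o\right) = 42 + 7 o$)
$\frac{d{\left(M{\left(12,13 \right)} \right)} + l{\left(108,-74 \right)}}{-13591 - 42529} = \frac{\left(42 + 7 \cdot 13\right) + \frac{13}{8}}{-13591 - 42529} = \frac{\left(42 + 91\right) + \frac{13}{8}}{-56120} = \left(133 + \frac{13}{8}\right) \left(- \frac{1}{56120}\right) = \frac{1077}{8} \left(- \frac{1}{56120}\right) = - \frac{1077}{448960}$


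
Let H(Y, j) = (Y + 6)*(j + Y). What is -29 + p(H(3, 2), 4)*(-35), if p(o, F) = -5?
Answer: 146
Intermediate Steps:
H(Y, j) = (6 + Y)*(Y + j)
-29 + p(H(3, 2), 4)*(-35) = -29 - 5*(-35) = -29 + 175 = 146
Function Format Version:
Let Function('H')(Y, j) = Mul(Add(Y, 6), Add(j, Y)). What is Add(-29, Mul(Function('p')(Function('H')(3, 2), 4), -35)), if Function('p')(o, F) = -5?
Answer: 146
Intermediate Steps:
Function('H')(Y, j) = Mul(Add(6, Y), Add(Y, j))
Add(-29, Mul(Function('p')(Function('H')(3, 2), 4), -35)) = Add(-29, Mul(-5, -35)) = Add(-29, 175) = 146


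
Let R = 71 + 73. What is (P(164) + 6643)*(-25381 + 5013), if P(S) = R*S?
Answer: -616315312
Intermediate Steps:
R = 144
P(S) = 144*S
(P(164) + 6643)*(-25381 + 5013) = (144*164 + 6643)*(-25381 + 5013) = (23616 + 6643)*(-20368) = 30259*(-20368) = -616315312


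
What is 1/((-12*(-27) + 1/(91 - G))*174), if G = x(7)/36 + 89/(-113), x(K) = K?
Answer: 372601/21006461808 ≈ 1.7737e-5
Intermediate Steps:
G = -2413/4068 (G = 7/36 + 89/(-113) = 7*(1/36) + 89*(-1/113) = 7/36 - 89/113 = -2413/4068 ≈ -0.59317)
1/((-12*(-27) + 1/(91 - G))*174) = 1/((-12*(-27) + 1/(91 - 1*(-2413/4068)))*174) = 1/((324 + 1/(91 + 2413/4068))*174) = 1/((324 + 1/(372601/4068))*174) = 1/((324 + 4068/372601)*174) = 1/((120726792/372601)*174) = 1/(21006461808/372601) = 372601/21006461808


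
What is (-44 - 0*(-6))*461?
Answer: -20284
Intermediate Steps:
(-44 - 0*(-6))*461 = (-44 - 1*0)*461 = (-44 + 0)*461 = -44*461 = -20284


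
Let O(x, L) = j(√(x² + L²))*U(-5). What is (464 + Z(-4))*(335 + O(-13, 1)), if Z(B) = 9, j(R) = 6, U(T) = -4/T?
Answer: 803627/5 ≈ 1.6073e+5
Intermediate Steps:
O(x, L) = 24/5 (O(x, L) = 6*(-4/(-5)) = 6*(-4*(-⅕)) = 6*(⅘) = 24/5)
(464 + Z(-4))*(335 + O(-13, 1)) = (464 + 9)*(335 + 24/5) = 473*(1699/5) = 803627/5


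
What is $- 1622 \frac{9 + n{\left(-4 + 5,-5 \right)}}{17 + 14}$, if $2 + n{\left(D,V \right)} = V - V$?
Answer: $- \frac{11354}{31} \approx -366.26$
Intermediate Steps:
$n{\left(D,V \right)} = -2$ ($n{\left(D,V \right)} = -2 + \left(V - V\right) = -2 + 0 = -2$)
$- 1622 \frac{9 + n{\left(-4 + 5,-5 \right)}}{17 + 14} = - 1622 \frac{9 - 2}{17 + 14} = - 1622 \cdot \frac{7}{31} = - 1622 \cdot 7 \cdot \frac{1}{31} = \left(-1622\right) \frac{7}{31} = - \frac{11354}{31}$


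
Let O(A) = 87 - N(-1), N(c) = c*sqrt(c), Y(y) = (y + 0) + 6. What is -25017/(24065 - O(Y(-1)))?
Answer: -599857626/574944485 - 25017*I/574944485 ≈ -1.0433 - 4.3512e-5*I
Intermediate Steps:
Y(y) = 6 + y (Y(y) = y + 6 = 6 + y)
N(c) = c**(3/2)
O(A) = 87 + I (O(A) = 87 - (-1)**(3/2) = 87 - (-1)*I = 87 + I)
-25017/(24065 - O(Y(-1))) = -25017/(24065 - (87 + I)) = -25017/(24065 + (-87 - I)) = -25017*(23978 + I)/574944485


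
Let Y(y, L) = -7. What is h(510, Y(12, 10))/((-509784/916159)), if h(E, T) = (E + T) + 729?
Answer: -12826226/5793 ≈ -2214.1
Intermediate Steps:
h(E, T) = 729 + E + T
h(510, Y(12, 10))/((-509784/916159)) = (729 + 510 - 7)/((-509784/916159)) = 1232/((-509784*1/916159)) = 1232/(-509784/916159) = 1232*(-916159/509784) = -12826226/5793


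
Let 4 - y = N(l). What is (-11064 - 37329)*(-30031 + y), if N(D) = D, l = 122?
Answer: 1459000557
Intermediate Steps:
y = -118 (y = 4 - 1*122 = 4 - 122 = -118)
(-11064 - 37329)*(-30031 + y) = (-11064 - 37329)*(-30031 - 118) = -48393*(-30149) = 1459000557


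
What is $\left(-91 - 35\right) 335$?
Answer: $-42210$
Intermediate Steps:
$\left(-91 - 35\right) 335 = \left(-126\right) 335 = -42210$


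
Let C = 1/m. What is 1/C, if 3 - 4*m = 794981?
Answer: -397489/2 ≈ -1.9874e+5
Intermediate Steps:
m = -397489/2 (m = 3/4 - 1/4*794981 = 3/4 - 794981/4 = -397489/2 ≈ -1.9874e+5)
C = -2/397489 (C = 1/(-397489/2) = -2/397489 ≈ -5.0316e-6)
1/C = 1/(-2/397489) = -397489/2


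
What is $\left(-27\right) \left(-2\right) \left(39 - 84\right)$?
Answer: $-2430$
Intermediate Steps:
$\left(-27\right) \left(-2\right) \left(39 - 84\right) = 54 \left(-45\right) = -2430$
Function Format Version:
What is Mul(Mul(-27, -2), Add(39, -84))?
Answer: -2430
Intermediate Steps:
Mul(Mul(-27, -2), Add(39, -84)) = Mul(54, -45) = -2430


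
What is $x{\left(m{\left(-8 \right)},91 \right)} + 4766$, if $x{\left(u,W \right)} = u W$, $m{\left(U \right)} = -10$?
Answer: $3856$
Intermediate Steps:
$x{\left(u,W \right)} = W u$
$x{\left(m{\left(-8 \right)},91 \right)} + 4766 = 91 \left(-10\right) + 4766 = -910 + 4766 = 3856$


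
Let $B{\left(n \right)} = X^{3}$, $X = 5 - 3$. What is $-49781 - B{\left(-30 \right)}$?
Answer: $-49789$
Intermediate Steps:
$X = 2$
$B{\left(n \right)} = 8$ ($B{\left(n \right)} = 2^{3} = 8$)
$-49781 - B{\left(-30 \right)} = -49781 - 8 = -49789$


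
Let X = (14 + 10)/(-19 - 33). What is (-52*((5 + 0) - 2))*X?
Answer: 72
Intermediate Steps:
X = -6/13 (X = 24/(-52) = 24*(-1/52) = -6/13 ≈ -0.46154)
(-52*((5 + 0) - 2))*X = -52*((5 + 0) - 2)*(-6/13) = -52*(5 - 2)*(-6/13) = -52*3*(-6/13) = -156*(-6/13) = 72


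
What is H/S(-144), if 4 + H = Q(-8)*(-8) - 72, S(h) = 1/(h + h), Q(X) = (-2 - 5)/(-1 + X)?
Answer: 23680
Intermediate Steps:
Q(X) = -7/(-1 + X)
S(h) = 1/(2*h)
H = -740/9 (H = -4 + (-7/(-1 - 8)*(-8) - 72) = -4 + (-7/(-9)*(-8) - 72) = -4 + (-7*(-⅑)*(-8) - 72) = -4 + ((7/9)*(-8) - 72) = -4 + (-56/9 - 72) = -4 - 704/9 = -740/9 ≈ -82.222)
H/S(-144) = -740/(9*((½)/(-144))) = -740/(9*((½)*(-1/144))) = -740/(9*(-1/288)) = -740/9*(-288) = 23680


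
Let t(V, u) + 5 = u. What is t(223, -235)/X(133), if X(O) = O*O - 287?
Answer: -120/8701 ≈ -0.013792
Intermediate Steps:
X(O) = -287 + O² (X(O) = O² - 287 = -287 + O²)
t(V, u) = -5 + u
t(223, -235)/X(133) = (-5 - 235)/(-287 + 133²) = -240/(-287 + 17689) = -240/17402 = -240*1/17402 = -120/8701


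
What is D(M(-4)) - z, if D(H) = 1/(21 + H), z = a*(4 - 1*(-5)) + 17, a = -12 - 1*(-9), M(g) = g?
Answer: 171/17 ≈ 10.059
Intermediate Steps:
a = -3 (a = -12 + 9 = -3)
z = -10 (z = -3*(4 - 1*(-5)) + 17 = -3*(4 + 5) + 17 = -3*9 + 17 = -27 + 17 = -10)
D(M(-4)) - z = 1/(21 - 4) - 1*(-10) = 1/17 + 10 = 171/17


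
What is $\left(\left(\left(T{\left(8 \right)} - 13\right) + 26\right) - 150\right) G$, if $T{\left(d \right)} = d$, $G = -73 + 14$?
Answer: $7611$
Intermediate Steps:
$G = -59$
$\left(\left(\left(T{\left(8 \right)} - 13\right) + 26\right) - 150\right) G = \left(\left(\left(8 - 13\right) + 26\right) - 150\right) \left(-59\right) = \left(\left(-5 + 26\right) - 150\right) \left(-59\right) = \left(21 - 150\right) \left(-59\right) = \left(-129\right) \left(-59\right) = 7611$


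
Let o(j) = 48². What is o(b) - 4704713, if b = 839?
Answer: -4702409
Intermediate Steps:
o(j) = 2304
o(b) - 4704713 = 2304 - 4704713 = -4702409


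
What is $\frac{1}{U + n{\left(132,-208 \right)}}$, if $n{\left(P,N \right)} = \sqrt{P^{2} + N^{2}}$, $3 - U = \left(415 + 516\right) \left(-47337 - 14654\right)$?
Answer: $\frac{7214203}{416357799394086} - \frac{\sqrt{3793}}{832715598788172} \approx 1.7327 \cdot 10^{-8}$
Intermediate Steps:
$U = 57713624$ ($U = 3 - \left(415 + 516\right) \left(-47337 - 14654\right) = 3 - 931 \left(-61991\right) = 3 - -57713621 = 3 + 57713621 = 57713624$)
$n{\left(P,N \right)} = \sqrt{N^{2} + P^{2}}$
$\frac{1}{U + n{\left(132,-208 \right)}} = \frac{1}{57713624 + \sqrt{\left(-208\right)^{2} + 132^{2}}} = \frac{1}{57713624 + \sqrt{43264 + 17424}} = \frac{1}{57713624 + \sqrt{60688}} = \frac{1}{57713624 + 4 \sqrt{3793}}$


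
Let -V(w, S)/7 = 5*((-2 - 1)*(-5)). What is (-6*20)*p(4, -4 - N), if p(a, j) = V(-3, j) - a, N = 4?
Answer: 63480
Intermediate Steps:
V(w, S) = -525 (V(w, S) = -35*(-2 - 1)*(-5) = -35*(-3*(-5)) = -35*15 = -7*75 = -525)
p(a, j) = -525 - a
(-6*20)*p(4, -4 - N) = (-6*20)*(-525 - 1*4) = -120*(-525 - 4) = -120*(-529) = 63480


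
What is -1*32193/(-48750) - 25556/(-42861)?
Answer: 67325107/53576250 ≈ 1.2566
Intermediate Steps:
-1*32193/(-48750) - 25556/(-42861) = -32193*(-1/48750) - 25556*(-1/42861) = 10731/16250 + 25556/42861 = 67325107/53576250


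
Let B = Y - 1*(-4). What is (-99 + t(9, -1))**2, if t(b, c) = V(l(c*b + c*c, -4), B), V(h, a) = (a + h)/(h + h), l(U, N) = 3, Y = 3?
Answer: 85264/9 ≈ 9473.8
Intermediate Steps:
B = 7 (B = 3 - 1*(-4) = 3 + 4 = 7)
V(h, a) = (a + h)/(2*h) (V(h, a) = (a + h)/((2*h)) = (a + h)*(1/(2*h)) = (a + h)/(2*h))
t(b, c) = 5/3 (t(b, c) = (1/2)*(7 + 3)/3 = (1/2)*(1/3)*10 = 5/3)
(-99 + t(9, -1))**2 = (-99 + 5/3)**2 = (-292/3)**2 = 85264/9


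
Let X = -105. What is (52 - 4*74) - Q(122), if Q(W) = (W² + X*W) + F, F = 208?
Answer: -2526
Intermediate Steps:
Q(W) = 208 + W² - 105*W (Q(W) = (W² - 105*W) + 208 = 208 + W² - 105*W)
(52 - 4*74) - Q(122) = (52 - 4*74) - (208 + 122² - 105*122) = (52 - 296) - (208 + 14884 - 12810) = -244 - 1*2282 = -244 - 2282 = -2526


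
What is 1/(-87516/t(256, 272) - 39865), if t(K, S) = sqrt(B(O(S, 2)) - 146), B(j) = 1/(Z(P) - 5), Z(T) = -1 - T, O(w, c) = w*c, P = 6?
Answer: -4110785/169282832441 - 10296*I*sqrt(5259)/169282832441 ≈ -2.4284e-5 - 4.4107e-6*I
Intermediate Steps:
O(w, c) = c*w
B(j) = -1/12 (B(j) = 1/((-1 - 1*6) - 5) = 1/((-1 - 6) - 5) = 1/(-7 - 5) = 1/(-12) = -1/12)
t(K, S) = I*sqrt(5259)/6 (t(K, S) = sqrt(-1/12 - 146) = sqrt(-1753/12) = I*sqrt(5259)/6)
1/(-87516/t(256, 272) - 39865) = 1/(-87516*(-2*I*sqrt(5259)/1753) - 39865) = 1/(-(-175032)*I*sqrt(5259)/1753 - 39865) = 1/(175032*I*sqrt(5259)/1753 - 39865) = 1/(-39865 + 175032*I*sqrt(5259)/1753)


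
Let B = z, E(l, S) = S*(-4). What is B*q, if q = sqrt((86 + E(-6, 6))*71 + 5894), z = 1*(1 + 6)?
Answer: 42*sqrt(286) ≈ 710.28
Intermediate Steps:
E(l, S) = -4*S
z = 7 (z = 1*7 = 7)
B = 7
q = 6*sqrt(286) (q = sqrt((86 - 4*6)*71 + 5894) = sqrt((86 - 24)*71 + 5894) = sqrt(62*71 + 5894) = sqrt(4402 + 5894) = sqrt(10296) = 6*sqrt(286) ≈ 101.47)
B*q = 7*(6*sqrt(286)) = 42*sqrt(286)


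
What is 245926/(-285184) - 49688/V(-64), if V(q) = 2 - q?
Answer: -3546613427/4705536 ≈ -753.71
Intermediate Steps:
245926/(-285184) - 49688/V(-64) = 245926/(-285184) - 49688/(2 - 1*(-64)) = 245926*(-1/285184) - 49688/(2 + 64) = -122963/142592 - 49688/66 = -122963/142592 - 49688*1/66 = -122963/142592 - 24844/33 = -3546613427/4705536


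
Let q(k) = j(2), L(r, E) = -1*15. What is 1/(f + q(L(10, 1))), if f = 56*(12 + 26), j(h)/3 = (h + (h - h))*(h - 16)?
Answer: 1/2044 ≈ 0.00048924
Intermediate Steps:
j(h) = 3*h*(-16 + h) (j(h) = 3*((h + (h - h))*(h - 16)) = 3*((h + 0)*(-16 + h)) = 3*(h*(-16 + h)) = 3*h*(-16 + h))
L(r, E) = -15
q(k) = -84 (q(k) = 3*2*(-16 + 2) = 3*2*(-14) = -84)
f = 2128 (f = 56*38 = 2128)
1/(f + q(L(10, 1))) = 1/(2128 - 84) = 1/2044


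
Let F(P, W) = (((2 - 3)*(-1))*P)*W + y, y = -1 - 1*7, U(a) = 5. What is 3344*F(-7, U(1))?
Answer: -143792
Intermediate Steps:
y = -8 (y = -1 - 7 = -8)
F(P, W) = -8 + P*W (F(P, W) = (((2 - 3)*(-1))*P)*W - 8 = ((-1*(-1))*P)*W - 8 = (1*P)*W - 8 = P*W - 8 = -8 + P*W)
3344*F(-7, U(1)) = 3344*(-8 - 7*5) = 3344*(-8 - 35) = 3344*(-43) = -143792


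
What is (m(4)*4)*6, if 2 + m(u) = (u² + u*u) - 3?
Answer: 648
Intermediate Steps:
m(u) = -5 + 2*u² (m(u) = -2 + ((u² + u*u) - 3) = -2 + ((u² + u²) - 3) = -2 + (2*u² - 3) = -2 + (-3 + 2*u²) = -5 + 2*u²)
(m(4)*4)*6 = ((-5 + 2*4²)*4)*6 = ((-5 + 2*16)*4)*6 = ((-5 + 32)*4)*6 = (27*4)*6 = 108*6 = 648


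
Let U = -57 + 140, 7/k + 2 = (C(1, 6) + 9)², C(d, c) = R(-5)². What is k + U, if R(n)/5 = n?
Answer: 4766027/57422 ≈ 83.000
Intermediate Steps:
R(n) = 5*n
C(d, c) = 625 (C(d, c) = (5*(-5))² = (-25)² = 625)
k = 1/57422 (k = 7/(-2 + (625 + 9)²) = 7/(-2 + 634²) = 7/(-2 + 401956) = 7/401954 = 7*(1/401954) = 1/57422 ≈ 1.7415e-5)
U = 83
k + U = 1/57422 + 83 = 4766027/57422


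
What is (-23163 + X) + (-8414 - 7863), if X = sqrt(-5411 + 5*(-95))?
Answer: -39440 + 3*I*sqrt(654) ≈ -39440.0 + 76.72*I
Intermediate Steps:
X = 3*I*sqrt(654) (X = sqrt(-5411 - 475) = sqrt(-5886) = 3*I*sqrt(654) ≈ 76.72*I)
(-23163 + X) + (-8414 - 7863) = (-23163 + 3*I*sqrt(654)) + (-8414 - 7863) = (-23163 + 3*I*sqrt(654)) - 16277 = -39440 + 3*I*sqrt(654)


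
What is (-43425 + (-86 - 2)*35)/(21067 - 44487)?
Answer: 9301/4684 ≈ 1.9857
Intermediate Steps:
(-43425 + (-86 - 2)*35)/(21067 - 44487) = (-43425 - 88*35)/(-23420) = (-43425 - 3080)*(-1/23420) = -46505*(-1/23420) = 9301/4684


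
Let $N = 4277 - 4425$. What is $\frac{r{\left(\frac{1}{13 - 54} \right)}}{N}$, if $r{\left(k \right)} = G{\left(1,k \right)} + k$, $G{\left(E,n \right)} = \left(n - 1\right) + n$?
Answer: $\frac{11}{1517} \approx 0.0072512$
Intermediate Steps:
$N = -148$ ($N = 4277 - 4425 = -148$)
$G{\left(E,n \right)} = -1 + 2 n$ ($G{\left(E,n \right)} = \left(-1 + n\right) + n = -1 + 2 n$)
$r{\left(k \right)} = -1 + 3 k$ ($r{\left(k \right)} = \left(-1 + 2 k\right) + k = -1 + 3 k$)
$\frac{r{\left(\frac{1}{13 - 54} \right)}}{N} = \frac{-1 + \frac{3}{13 - 54}}{-148} = \left(-1 + \frac{3}{-41}\right) \left(- \frac{1}{148}\right) = \left(-1 + 3 \left(- \frac{1}{41}\right)\right) \left(- \frac{1}{148}\right) = \left(-1 - \frac{3}{41}\right) \left(- \frac{1}{148}\right) = \left(- \frac{44}{41}\right) \left(- \frac{1}{148}\right) = \frac{11}{1517}$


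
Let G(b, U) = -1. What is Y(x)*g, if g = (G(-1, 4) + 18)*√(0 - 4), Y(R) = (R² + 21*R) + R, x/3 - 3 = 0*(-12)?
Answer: 9486*I ≈ 9486.0*I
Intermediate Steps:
x = 9 (x = 9 + 3*(0*(-12)) = 9 + 3*0 = 9 + 0 = 9)
Y(R) = R² + 22*R
g = 34*I (g = (-1 + 18)*√(0 - 4) = 17*√(-4) = 17*(2*I) = 34*I ≈ 34.0*I)
Y(x)*g = (9*(22 + 9))*(34*I) = (9*31)*(34*I) = 279*(34*I) = 9486*I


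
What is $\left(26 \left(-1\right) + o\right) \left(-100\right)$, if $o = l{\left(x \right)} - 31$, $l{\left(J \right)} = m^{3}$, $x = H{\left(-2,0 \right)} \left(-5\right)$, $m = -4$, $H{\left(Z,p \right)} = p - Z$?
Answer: $12100$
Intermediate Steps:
$x = -10$ ($x = \left(0 - -2\right) \left(-5\right) = \left(0 + 2\right) \left(-5\right) = 2 \left(-5\right) = -10$)
$l{\left(J \right)} = -64$ ($l{\left(J \right)} = \left(-4\right)^{3} = -64$)
$o = -95$ ($o = -64 - 31 = -95$)
$\left(26 \left(-1\right) + o\right) \left(-100\right) = \left(26 \left(-1\right) - 95\right) \left(-100\right) = \left(-26 - 95\right) \left(-100\right) = \left(-121\right) \left(-100\right) = 12100$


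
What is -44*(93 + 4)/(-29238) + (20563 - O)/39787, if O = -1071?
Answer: 36470264/52876923 ≈ 0.68972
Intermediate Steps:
-44*(93 + 4)/(-29238) + (20563 - O)/39787 = -44*(93 + 4)/(-29238) + (20563 - 1*(-1071))/39787 = -44*97*(-1/29238) + (20563 + 1071)*(1/39787) = -4268*(-1/29238) + 21634*(1/39787) = 194/1329 + 21634/39787 = 36470264/52876923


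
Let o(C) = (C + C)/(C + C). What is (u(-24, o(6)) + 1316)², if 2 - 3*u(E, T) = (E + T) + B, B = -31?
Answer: 16032016/9 ≈ 1.7813e+6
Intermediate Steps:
o(C) = 1 (o(C) = (2*C)/((2*C)) = (2*C)*(1/(2*C)) = 1)
u(E, T) = 11 - E/3 - T/3 (u(E, T) = ⅔ - ((E + T) - 31)/3 = ⅔ - (-31 + E + T)/3 = ⅔ + (31/3 - E/3 - T/3) = 11 - E/3 - T/3)
(u(-24, o(6)) + 1316)² = ((11 - ⅓*(-24) - ⅓*1) + 1316)² = ((11 + 8 - ⅓) + 1316)² = (56/3 + 1316)² = (4004/3)² = 16032016/9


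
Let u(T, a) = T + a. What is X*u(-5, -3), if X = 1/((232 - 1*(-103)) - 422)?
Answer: 8/87 ≈ 0.091954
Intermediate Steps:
X = -1/87 (X = 1/((232 + 103) - 422) = 1/(335 - 422) = 1/(-87) = -1/87 ≈ -0.011494)
X*u(-5, -3) = -(-5 - 3)/87 = -1/87*(-8) = 8/87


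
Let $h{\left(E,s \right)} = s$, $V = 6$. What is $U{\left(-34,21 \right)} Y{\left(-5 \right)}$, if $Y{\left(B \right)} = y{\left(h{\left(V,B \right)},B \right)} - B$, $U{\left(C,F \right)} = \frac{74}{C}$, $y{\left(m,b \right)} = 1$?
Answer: $- \frac{222}{17} \approx -13.059$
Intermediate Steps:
$Y{\left(B \right)} = 1 - B$
$U{\left(-34,21 \right)} Y{\left(-5 \right)} = \frac{74}{-34} \left(1 - -5\right) = 74 \left(- \frac{1}{34}\right) \left(1 + 5\right) = \left(- \frac{37}{17}\right) 6 = - \frac{222}{17}$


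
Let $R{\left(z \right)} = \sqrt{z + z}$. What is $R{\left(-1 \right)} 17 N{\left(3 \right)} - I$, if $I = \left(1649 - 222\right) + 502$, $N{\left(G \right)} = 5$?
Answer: $-1929 + 85 i \sqrt{2} \approx -1929.0 + 120.21 i$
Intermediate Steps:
$R{\left(z \right)} = \sqrt{2} \sqrt{z}$ ($R{\left(z \right)} = \sqrt{2 z} = \sqrt{2} \sqrt{z}$)
$I = 1929$ ($I = 1427 + 502 = 1929$)
$R{\left(-1 \right)} 17 N{\left(3 \right)} - I = \sqrt{2} \sqrt{-1} \cdot 17 \cdot 5 - 1929 = \sqrt{2} i 17 \cdot 5 - 1929 = i \sqrt{2} \cdot 17 \cdot 5 - 1929 = 17 i \sqrt{2} \cdot 5 - 1929 = 85 i \sqrt{2} - 1929 = -1929 + 85 i \sqrt{2}$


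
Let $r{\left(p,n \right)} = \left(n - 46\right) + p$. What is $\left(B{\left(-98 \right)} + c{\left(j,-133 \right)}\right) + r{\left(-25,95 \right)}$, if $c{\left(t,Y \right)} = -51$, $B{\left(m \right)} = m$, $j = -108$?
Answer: $-125$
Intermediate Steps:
$r{\left(p,n \right)} = -46 + n + p$ ($r{\left(p,n \right)} = \left(-46 + n\right) + p = -46 + n + p$)
$\left(B{\left(-98 \right)} + c{\left(j,-133 \right)}\right) + r{\left(-25,95 \right)} = \left(-98 - 51\right) - -24 = -149 + 24 = -125$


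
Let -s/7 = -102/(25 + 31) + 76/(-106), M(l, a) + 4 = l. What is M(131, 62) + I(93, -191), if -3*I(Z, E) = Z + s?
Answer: 57289/636 ≈ 90.077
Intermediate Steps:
M(l, a) = -4 + l
s = 3767/212 (s = -7*(-102/(25 + 31) + 76/(-106)) = -7*(-102/56 + 76*(-1/106)) = -7*(-102*1/56 - 38/53) = -7*(-51/28 - 38/53) = -7*(-3767/1484) = 3767/212 ≈ 17.769)
I(Z, E) = -3767/636 - Z/3 (I(Z, E) = -(Z + 3767/212)/3 = -(3767/212 + Z)/3 = -3767/636 - Z/3)
M(131, 62) + I(93, -191) = (-4 + 131) + (-3767/636 - 1/3*93) = 127 + (-3767/636 - 31) = 127 - 23483/636 = 57289/636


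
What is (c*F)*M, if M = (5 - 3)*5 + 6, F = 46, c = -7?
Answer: -5152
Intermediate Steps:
M = 16 (M = 2*5 + 6 = 10 + 6 = 16)
(c*F)*M = -7*46*16 = -322*16 = -5152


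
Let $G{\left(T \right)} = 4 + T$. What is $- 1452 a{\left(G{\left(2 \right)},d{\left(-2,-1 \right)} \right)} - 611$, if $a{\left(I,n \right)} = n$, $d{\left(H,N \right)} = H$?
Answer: $2293$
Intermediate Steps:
$- 1452 a{\left(G{\left(2 \right)},d{\left(-2,-1 \right)} \right)} - 611 = \left(-1452\right) \left(-2\right) - 611 = 2904 - 611 = 2293$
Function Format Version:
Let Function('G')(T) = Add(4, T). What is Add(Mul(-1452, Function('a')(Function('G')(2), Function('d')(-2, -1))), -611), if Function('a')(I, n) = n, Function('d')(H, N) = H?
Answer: 2293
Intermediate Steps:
Add(Mul(-1452, Function('a')(Function('G')(2), Function('d')(-2, -1))), -611) = Add(Mul(-1452, -2), -611) = Add(2904, -611) = 2293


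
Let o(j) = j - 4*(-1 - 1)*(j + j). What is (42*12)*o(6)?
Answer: 51408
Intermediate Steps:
o(j) = 17*j (o(j) = j - (-8)*2*j = j - (-16)*j = j + 16*j = 17*j)
(42*12)*o(6) = (42*12)*(17*6) = 504*102 = 51408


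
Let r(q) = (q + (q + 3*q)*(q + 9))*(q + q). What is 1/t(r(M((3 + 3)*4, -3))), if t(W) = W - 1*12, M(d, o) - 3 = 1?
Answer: 1/1684 ≈ 0.00059382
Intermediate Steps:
M(d, o) = 4 (M(d, o) = 3 + 1 = 4)
r(q) = 2*q*(q + 4*q*(9 + q)) (r(q) = (q + (4*q)*(9 + q))*(2*q) = (q + 4*q*(9 + q))*(2*q) = 2*q*(q + 4*q*(9 + q)))
t(W) = -12 + W (t(W) = W - 12 = -12 + W)
1/t(r(M((3 + 3)*4, -3))) = 1/(-12 + 4²*(74 + 8*4)) = 1/(-12 + 16*(74 + 32)) = 1/(-12 + 16*106) = 1/(-12 + 1696) = 1/1684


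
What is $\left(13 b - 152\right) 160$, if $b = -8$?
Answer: $-40960$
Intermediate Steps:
$\left(13 b - 152\right) 160 = \left(13 \left(-8\right) - 152\right) 160 = \left(-104 - 152\right) 160 = \left(-256\right) 160 = -40960$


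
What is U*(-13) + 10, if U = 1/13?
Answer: 9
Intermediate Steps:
U = 1/13 ≈ 0.076923
U*(-13) + 10 = (1/13)*(-13) + 10 = -1 + 10 = 9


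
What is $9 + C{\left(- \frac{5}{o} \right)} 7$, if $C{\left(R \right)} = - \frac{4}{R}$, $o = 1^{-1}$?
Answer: $\frac{73}{5} \approx 14.6$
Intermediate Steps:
$o = 1$
$9 + C{\left(- \frac{5}{o} \right)} 7 = 9 + - \frac{4}{\left(-5\right) 1^{-1}} \cdot 7 = 9 + - \frac{4}{\left(-5\right) 1} \cdot 7 = 9 + - \frac{4}{-5} \cdot 7 = 9 + \left(-4\right) \left(- \frac{1}{5}\right) 7 = 9 + \frac{4}{5} \cdot 7 = 9 + \frac{28}{5} = \frac{73}{5}$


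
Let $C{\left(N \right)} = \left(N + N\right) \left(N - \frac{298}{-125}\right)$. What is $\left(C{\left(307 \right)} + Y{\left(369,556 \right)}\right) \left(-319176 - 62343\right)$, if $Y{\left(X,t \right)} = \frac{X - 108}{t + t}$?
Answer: $- \frac{10073902174723791}{139000} \approx -7.2474 \cdot 10^{10}$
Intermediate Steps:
$Y{\left(X,t \right)} = \frac{-108 + X}{2 t}$
$C{\left(N \right)} = 2 N \left(\frac{298}{125} + N\right)$ ($C{\left(N \right)} = 2 N \left(N - - \frac{298}{125}\right) = 2 N \left(N + \frac{298}{125}\right) = 2 N \left(\frac{298}{125} + N\right)$)
$\left(C{\left(307 \right)} + Y{\left(369,556 \right)}\right) \left(-319176 - 62343\right) = \left(\frac{2}{125} \cdot 307 \left(298 + 125 \cdot 307\right) + \frac{-108 + 369}{2 \cdot 556}\right) \left(-319176 - 62343\right) = \left(\frac{2}{125} \cdot 307 \left(298 + 38375\right) + \frac{1}{2} \cdot \frac{1}{556} \cdot 261\right) \left(-381519\right) = \left(\frac{2}{125} \cdot 307 \cdot 38673 + \frac{261}{1112}\right) \left(-381519\right) = \left(\frac{23745222}{125} + \frac{261}{1112}\right) \left(-381519\right) = \frac{26404719489}{139000} \left(-381519\right) = - \frac{10073902174723791}{139000}$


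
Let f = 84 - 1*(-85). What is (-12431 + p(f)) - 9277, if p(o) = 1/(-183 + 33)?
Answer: -3256201/150 ≈ -21708.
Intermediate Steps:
f = 169 (f = 84 + 85 = 169)
p(o) = -1/150 (p(o) = 1/(-150) = -1/150)
(-12431 + p(f)) - 9277 = (-12431 - 1/150) - 9277 = -1864651/150 - 9277 = -3256201/150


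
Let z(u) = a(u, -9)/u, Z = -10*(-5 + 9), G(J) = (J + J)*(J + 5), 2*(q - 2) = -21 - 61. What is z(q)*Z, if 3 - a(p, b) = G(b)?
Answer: -920/13 ≈ -70.769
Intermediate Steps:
q = -39 (q = 2 + (-21 - 61)/2 = 2 + (½)*(-82) = 2 - 41 = -39)
G(J) = 2*J*(5 + J) (G(J) = (2*J)*(5 + J) = 2*J*(5 + J))
a(p, b) = 3 - 2*b*(5 + b)
Z = -40 (Z = -10*4 = -40)
z(u) = -69/u (z(u) = (3 - 2*(-9)*(5 - 9))/u = (3 - 2*(-9)*(-4))/u = (3 - 72)/u = -69/u)
z(q)*Z = -69/(-39)*(-40) = -69*(-1/39)*(-40) = (23/13)*(-40) = -920/13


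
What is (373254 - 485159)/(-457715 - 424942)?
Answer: 111905/882657 ≈ 0.12678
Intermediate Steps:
(373254 - 485159)/(-457715 - 424942) = -111905/(-882657) = -111905*(-1/882657) = 111905/882657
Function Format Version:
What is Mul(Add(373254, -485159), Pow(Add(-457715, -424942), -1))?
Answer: Rational(111905, 882657) ≈ 0.12678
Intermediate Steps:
Mul(Add(373254, -485159), Pow(Add(-457715, -424942), -1)) = Mul(-111905, Pow(-882657, -1)) = Mul(-111905, Rational(-1, 882657)) = Rational(111905, 882657)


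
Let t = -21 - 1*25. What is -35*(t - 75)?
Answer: 4235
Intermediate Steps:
t = -46 (t = -21 - 25 = -46)
-35*(t - 75) = -35*(-46 - 75) = -35*(-121) = 4235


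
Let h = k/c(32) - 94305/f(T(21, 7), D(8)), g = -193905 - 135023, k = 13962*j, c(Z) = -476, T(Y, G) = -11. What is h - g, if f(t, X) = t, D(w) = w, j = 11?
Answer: 882733393/2618 ≈ 3.3718e+5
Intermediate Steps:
k = 153582 (k = 13962*11 = 153582)
g = -328928
h = 21599889/2618 (h = 153582/(-476) - 94305/(-11) = 153582*(-1/476) - 94305*(-1/11) = -76791/238 + 94305/11 = 21599889/2618 ≈ 8250.5)
h - g = 21599889/2618 - 1*(-328928) = 21599889/2618 + 328928 = 882733393/2618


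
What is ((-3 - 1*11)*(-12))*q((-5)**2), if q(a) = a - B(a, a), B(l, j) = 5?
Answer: 3360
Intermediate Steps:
q(a) = -5 + a (q(a) = a - 1*5 = a - 5 = -5 + a)
((-3 - 1*11)*(-12))*q((-5)**2) = ((-3 - 1*11)*(-12))*(-5 + (-5)**2) = ((-3 - 11)*(-12))*(-5 + 25) = -14*(-12)*20 = 168*20 = 3360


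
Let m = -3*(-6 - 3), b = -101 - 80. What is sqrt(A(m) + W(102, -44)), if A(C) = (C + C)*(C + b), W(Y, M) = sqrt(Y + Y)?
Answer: sqrt(-8316 + 2*sqrt(51)) ≈ 91.114*I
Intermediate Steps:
b = -181
W(Y, M) = sqrt(2)*sqrt(Y) (W(Y, M) = sqrt(2*Y) = sqrt(2)*sqrt(Y))
m = 27 (m = -3*(-9) = 27)
A(C) = 2*C*(-181 + C) (A(C) = (C + C)*(C - 181) = (2*C)*(-181 + C) = 2*C*(-181 + C))
sqrt(A(m) + W(102, -44)) = sqrt(2*27*(-181 + 27) + sqrt(2)*sqrt(102)) = sqrt(2*27*(-154) + 2*sqrt(51)) = sqrt(-8316 + 2*sqrt(51))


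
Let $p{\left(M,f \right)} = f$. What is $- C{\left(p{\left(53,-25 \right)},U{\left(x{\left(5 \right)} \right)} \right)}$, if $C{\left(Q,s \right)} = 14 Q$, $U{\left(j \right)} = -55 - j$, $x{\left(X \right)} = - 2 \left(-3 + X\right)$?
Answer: $350$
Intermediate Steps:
$x{\left(X \right)} = 6 - 2 X$
$- C{\left(p{\left(53,-25 \right)},U{\left(x{\left(5 \right)} \right)} \right)} = - 14 \left(-25\right) = \left(-1\right) \left(-350\right) = 350$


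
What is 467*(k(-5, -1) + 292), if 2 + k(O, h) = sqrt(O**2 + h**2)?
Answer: 135430 + 467*sqrt(26) ≈ 1.3781e+5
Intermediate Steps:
k(O, h) = -2 + sqrt(O**2 + h**2)
467*(k(-5, -1) + 292) = 467*((-2 + sqrt((-5)**2 + (-1)**2)) + 292) = 467*((-2 + sqrt(25 + 1)) + 292) = 467*((-2 + sqrt(26)) + 292) = 467*(290 + sqrt(26)) = 135430 + 467*sqrt(26)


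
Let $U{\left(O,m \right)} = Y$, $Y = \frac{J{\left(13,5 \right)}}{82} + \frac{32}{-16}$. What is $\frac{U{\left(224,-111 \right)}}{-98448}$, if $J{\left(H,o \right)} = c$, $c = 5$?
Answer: $\frac{53}{2690912} \approx 1.9696 \cdot 10^{-5}$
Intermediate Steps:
$J{\left(H,o \right)} = 5$
$Y = - \frac{159}{82}$ ($Y = \frac{5}{82} + \frac{32}{-16} = 5 \cdot \frac{1}{82} + 32 \left(- \frac{1}{16}\right) = \frac{5}{82} - 2 = - \frac{159}{82} \approx -1.939$)
$U{\left(O,m \right)} = - \frac{159}{82}$
$\frac{U{\left(224,-111 \right)}}{-98448} = - \frac{159}{82 \left(-98448\right)} = \left(- \frac{159}{82}\right) \left(- \frac{1}{98448}\right) = \frac{53}{2690912}$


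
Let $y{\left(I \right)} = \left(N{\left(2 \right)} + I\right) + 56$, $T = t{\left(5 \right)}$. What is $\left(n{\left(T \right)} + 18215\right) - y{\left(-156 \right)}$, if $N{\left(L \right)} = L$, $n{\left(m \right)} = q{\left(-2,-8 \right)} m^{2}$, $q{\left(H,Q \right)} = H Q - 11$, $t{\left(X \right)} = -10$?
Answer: $18813$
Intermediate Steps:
$q{\left(H,Q \right)} = -11 + H Q$
$T = -10$
$n{\left(m \right)} = 5 m^{2}$ ($n{\left(m \right)} = \left(-11 - -16\right) m^{2} = \left(-11 + 16\right) m^{2} = 5 m^{2}$)
$y{\left(I \right)} = 58 + I$ ($y{\left(I \right)} = \left(2 + I\right) + 56 = 58 + I$)
$\left(n{\left(T \right)} + 18215\right) - y{\left(-156 \right)} = \left(5 \left(-10\right)^{2} + 18215\right) - \left(58 - 156\right) = \left(5 \cdot 100 + 18215\right) - -98 = \left(500 + 18215\right) + 98 = 18715 + 98 = 18813$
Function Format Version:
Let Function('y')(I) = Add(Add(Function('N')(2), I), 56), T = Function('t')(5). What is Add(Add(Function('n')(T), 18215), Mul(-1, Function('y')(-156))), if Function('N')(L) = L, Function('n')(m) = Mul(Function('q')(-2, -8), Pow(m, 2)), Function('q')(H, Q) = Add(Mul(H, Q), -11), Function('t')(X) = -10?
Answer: 18813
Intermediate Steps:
Function('q')(H, Q) = Add(-11, Mul(H, Q))
T = -10
Function('n')(m) = Mul(5, Pow(m, 2)) (Function('n')(m) = Mul(Add(-11, Mul(-2, -8)), Pow(m, 2)) = Mul(Add(-11, 16), Pow(m, 2)) = Mul(5, Pow(m, 2)))
Function('y')(I) = Add(58, I) (Function('y')(I) = Add(Add(2, I), 56) = Add(58, I))
Add(Add(Function('n')(T), 18215), Mul(-1, Function('y')(-156))) = Add(Add(Mul(5, Pow(-10, 2)), 18215), Mul(-1, Add(58, -156))) = Add(Add(Mul(5, 100), 18215), Mul(-1, -98)) = Add(Add(500, 18215), 98) = Add(18715, 98) = 18813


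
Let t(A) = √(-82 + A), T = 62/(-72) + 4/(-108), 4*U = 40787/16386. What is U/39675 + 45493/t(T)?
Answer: 40787/2600458200 - 38994*I*√26859/1279 ≈ 1.5685e-5 - 4996.6*I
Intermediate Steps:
U = 40787/65544 (U = (40787/16386)/4 = (40787*(1/16386))/4 = (¼)*(40787/16386) = 40787/65544 ≈ 0.62228)
T = -97/108 (T = 62*(-1/72) + 4*(-1/108) = -31/36 - 1/27 = -97/108 ≈ -0.89815)
U/39675 + 45493/t(T) = (40787/65544)/39675 + 45493/(√(-82 - 97/108)) = (40787/65544)*(1/39675) + 45493/(√(-8953/108)) = 40787/2600458200 + 45493/((I*√26859/18)) = 40787/2600458200 + 45493*(-6*I*√26859/8953) = 40787/2600458200 - 38994*I*√26859/1279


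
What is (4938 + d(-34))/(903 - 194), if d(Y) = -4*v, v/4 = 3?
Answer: 4890/709 ≈ 6.8970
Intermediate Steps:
v = 12 (v = 4*3 = 12)
d(Y) = -48 (d(Y) = -4*12 = -48)
(4938 + d(-34))/(903 - 194) = (4938 - 48)/(903 - 194) = 4890/709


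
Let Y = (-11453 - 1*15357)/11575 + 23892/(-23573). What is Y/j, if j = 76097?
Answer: -16518946/377520641365 ≈ -4.3756e-5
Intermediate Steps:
Y = -16518946/4961045 (Y = (-11453 - 15357)*(1/11575) + 23892*(-1/23573) = -26810*1/11575 - 2172/2143 = -5362/2315 - 2172/2143 = -16518946/4961045 ≈ -3.3297)
Y/j = -16518946/4961045/76097 = -16518946/4961045*1/76097 = -16518946/377520641365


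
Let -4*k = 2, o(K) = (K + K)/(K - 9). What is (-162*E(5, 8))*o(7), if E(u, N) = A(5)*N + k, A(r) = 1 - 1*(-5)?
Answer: 53865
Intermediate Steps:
A(r) = 6 (A(r) = 1 + 5 = 6)
o(K) = 2*K/(-9 + K) (o(K) = (2*K)/(-9 + K) = 2*K/(-9 + K))
k = -1/2 (k = -1/4*2 = -1/2 ≈ -0.50000)
E(u, N) = -1/2 + 6*N (E(u, N) = 6*N - 1/2 = -1/2 + 6*N)
(-162*E(5, 8))*o(7) = (-162*(-1/2 + 6*8))*(2*7/(-9 + 7)) = (-162*(-1/2 + 48))*(2*7/(-2)) = (-162*95/2)*(2*7*(-1/2)) = -7695*(-7) = 53865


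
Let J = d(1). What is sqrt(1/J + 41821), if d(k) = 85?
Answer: sqrt(302156810)/85 ≈ 204.50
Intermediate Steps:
J = 85
sqrt(1/J + 41821) = sqrt(1/85 + 41821) = sqrt(3554786/85) = sqrt(302156810)/85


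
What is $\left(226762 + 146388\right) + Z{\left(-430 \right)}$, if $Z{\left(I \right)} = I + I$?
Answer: $372290$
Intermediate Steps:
$Z{\left(I \right)} = 2 I$
$\left(226762 + 146388\right) + Z{\left(-430 \right)} = \left(226762 + 146388\right) + 2 \left(-430\right) = 373150 - 860 = 372290$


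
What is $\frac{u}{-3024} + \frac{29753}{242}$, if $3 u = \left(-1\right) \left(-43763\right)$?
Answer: $\frac{129664285}{1097712} \approx 118.12$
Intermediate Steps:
$u = \frac{43763}{3}$ ($u = \frac{\left(-1\right) \left(-43763\right)}{3} = \frac{1}{3} \cdot 43763 = \frac{43763}{3} \approx 14588.0$)
$\frac{u}{-3024} + \frac{29753}{242} = \frac{43763}{3 \left(-3024\right)} + \frac{29753}{242} = \frac{43763}{3} \left(- \frac{1}{3024}\right) + 29753 \cdot \frac{1}{242} = - \frac{43763}{9072} + \frac{29753}{242} = \frac{129664285}{1097712}$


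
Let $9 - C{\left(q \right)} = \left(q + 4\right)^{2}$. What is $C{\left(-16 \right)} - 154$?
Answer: $-289$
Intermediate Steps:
$C{\left(q \right)} = 9 - \left(4 + q\right)^{2}$ ($C{\left(q \right)} = 9 - \left(q + 4\right)^{2} = 9 - \left(4 + q\right)^{2}$)
$C{\left(-16 \right)} - 154 = \left(9 - \left(4 - 16\right)^{2}\right) - 154 = \left(9 - \left(-12\right)^{2}\right) - 154 = \left(9 - 144\right) - 154 = -135 - 154 = -289$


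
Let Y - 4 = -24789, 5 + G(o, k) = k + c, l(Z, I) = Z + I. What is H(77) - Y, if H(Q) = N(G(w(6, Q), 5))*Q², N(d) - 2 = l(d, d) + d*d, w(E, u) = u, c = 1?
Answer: 54430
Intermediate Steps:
l(Z, I) = I + Z
G(o, k) = -4 + k (G(o, k) = -5 + (k + 1) = -5 + (1 + k) = -4 + k)
N(d) = 2 + d² + 2*d (N(d) = 2 + ((d + d) + d*d) = 2 + (2*d + d²) = 2 + (d² + 2*d) = 2 + d² + 2*d)
H(Q) = 5*Q² (H(Q) = (2 + (-4 + 5)² + 2*(-4 + 5))*Q² = (2 + 1² + 2*1)*Q² = (2 + 1 + 2)*Q² = 5*Q²)
Y = -24785 (Y = 4 - 24789 = -24785)
H(77) - Y = 5*77² - 1*(-24785) = 5*5929 + 24785 = 29645 + 24785 = 54430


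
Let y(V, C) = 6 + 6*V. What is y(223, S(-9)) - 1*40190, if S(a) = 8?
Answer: -38846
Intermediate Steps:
y(223, S(-9)) - 1*40190 = (6 + 6*223) - 1*40190 = (6 + 1338) - 40190 = 1344 - 40190 = -38846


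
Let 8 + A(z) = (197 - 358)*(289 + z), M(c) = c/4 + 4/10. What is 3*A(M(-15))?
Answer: -2759859/20 ≈ -1.3799e+5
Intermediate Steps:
M(c) = 2/5 + c/4 (M(c) = c*(1/4) + 4*(1/10) = c/4 + 2/5 = 2/5 + c/4)
A(z) = -46537 - 161*z (A(z) = -8 + (197 - 358)*(289 + z) = -8 - 161*(289 + z) = -8 + (-46529 - 161*z) = -46537 - 161*z)
3*A(M(-15)) = 3*(-46537 - 161*(2/5 + (1/4)*(-15))) = 3*(-46537 - 161*(2/5 - 15/4)) = 3*(-46537 - 161*(-67/20)) = 3*(-46537 + 10787/20) = 3*(-919953/20) = -2759859/20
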